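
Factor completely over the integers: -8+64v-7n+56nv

Group as (56nv-7n) + (64v-8) = 7n(8v-1) + 8(8v-1).
Both groups share the factor (8v-1).

(7n+8)(8v-1)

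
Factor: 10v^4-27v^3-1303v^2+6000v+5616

Trying the rational-root candidates, v = -12 is a root, giving the factor (v+12) and quotient 10v^3-147v^2+461v+468.
Next, v = -4/5 is a root, so (5v+4) is a factor; dividing leaves 2v^2-31v+117.
The remaining quadratic factors as (v-9)(2v-13).

(2v-13)(5v+4)(v+12)(v-9)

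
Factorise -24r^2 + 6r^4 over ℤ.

6r^2(r + 2)(r - 2)

Factor out 6r^2, leaving r^2 - 4, which is a difference of two squares.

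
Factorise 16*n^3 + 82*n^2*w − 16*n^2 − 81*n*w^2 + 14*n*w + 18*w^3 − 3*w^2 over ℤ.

Group: n*(16*n^2 − 14*n*w + 3*w^2) + (6*w − 1)*(16*n^2 − 14*n*w + 3*w^2); both groups contain (16*n^2 − 14*n*w + 3*w^2), so (n + 6*w − 1) is a factor with cofactor 16*n^2 − 14*n*w + 3*w^2.
The cofactor groups again: 16*n^2 − 14*n*w + 3*w^2 = 2*n*(8*n − 3*w) − w*(8*n − 3*w); both groups contain (8*n − 3*w), giving (2*n − w)*(8*n − 3*w).

(2*n − w)*(8*n − 3*w)*(n + 6*w − 1)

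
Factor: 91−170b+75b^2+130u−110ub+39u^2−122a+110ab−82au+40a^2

Group: 10a(4a−3u+5b−7) + (−13u+15b−13)(4a−3u+5b−7); both groups contain (4a−3u+5b−7).

(10a−13u+15b−13)(4a−3u+5b−7)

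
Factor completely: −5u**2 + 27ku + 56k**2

(7k − u)(8k + 5u)

Group: 7k(8k + 5u) − u(8k + 5u); both groups contain (8k + 5u).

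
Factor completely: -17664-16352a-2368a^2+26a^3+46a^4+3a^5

(3a+4)(a+12)(a-8)(a^2+10a+46)

Trying the rational-root candidates, a = 8 is a root, so (a-8) is a factor; dividing leaves 3a^4+70a^3+586a^2+2320a+2208.
Continuing, a = -4/3 is a root, so (3a+4) divides it; the quotient is a^3+22a^2+166a+552.
Then a = -12 is a root, so (a+12) divides it; the quotient is a^2+10a+46.
The quadratic a^2+10a+46 has discriminant -84 < 0 and is irreducible over ℤ.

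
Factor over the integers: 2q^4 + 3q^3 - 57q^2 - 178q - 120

(2q + 5)(q + 1)(q + 4)(q - 6)

Testing divisors of the constant over divisors of the leading coefficient, q = -4 is a root, giving the factor (q + 4) and quotient 2q^3 - 5q^2 - 37q - 30.
Next, q = 6 is a root, giving the factor (q - 6) and quotient 2q^2 + 7q + 5.
The remaining quadratic factors as (2q + 5)(q + 1).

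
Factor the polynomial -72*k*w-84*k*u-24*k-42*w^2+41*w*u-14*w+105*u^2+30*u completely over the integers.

-(12*k+7*w-15*u)*(6*w+7*u+2)

Group: -12*k*(6*w+7*u+2) + (-7*w+15*u)*(6*w+7*u+2); both groups contain (6*w+7*u+2).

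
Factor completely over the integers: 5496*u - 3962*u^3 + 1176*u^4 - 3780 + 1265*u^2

(4*u - 9)*(6*u + 7)*(7*u - 10)*(7*u - 6)

Trying the rational-root candidates, u = 10/7 is a root, so (7*u - 10) divides it; the quotient is 168*u^3 - 326*u^2 - 285*u + 378.
Then u = 6/7 is a root, so (7*u - 6) divides it; the quotient is 24*u^2 - 26*u - 63.
The remaining quadratic factors as (4*u - 9)(6*u + 7).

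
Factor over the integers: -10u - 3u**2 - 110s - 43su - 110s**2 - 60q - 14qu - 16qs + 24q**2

Group: 6q(4q - 10s - 3u - 10) + (11s + u)(4q - 10s - 3u - 10); both groups contain (4q - 10s - 3u - 10).

(4q - 10s - 3u - 10)(6q + 11s + u)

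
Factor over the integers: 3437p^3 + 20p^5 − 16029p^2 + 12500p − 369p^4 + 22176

(4p − 9)(5p + 4)(p − 8)(p^2 − 9p + 77)

By the rational root theorem, p = 9/4 is a root, so (4p − 9) divides it; the quotient is 5p^4 − 81p^3 + 677p^2 − 2484p − 2464.
Continuing, p = 8 is a root, giving the factor (p − 8) and quotient 5p^3 − 41p^2 + 349p + 308.
Continuing, p = −4/5 is a root, so (5p + 4) is a factor; dividing leaves p^2 − 9p + 77.
The quadratic p^2 − 9p + 77 has discriminant −227 < 0 and is irreducible over ℤ.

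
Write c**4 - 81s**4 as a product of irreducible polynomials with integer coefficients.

(c)⁴ − (3s)⁴ = ((c)² − (3s)²)((c)² + (3s)²); the first factor splits again, the second (c**2 + 9s**2) is irreducible.

(c + 3s)(c - 3s)(c**2 + 9s**2)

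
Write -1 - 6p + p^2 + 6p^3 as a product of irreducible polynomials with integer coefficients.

Group as (6p^3 - 6p) + (p^2 - 1) = 6p(p^2 - 1) + (p^2 - 1).
Both groups share the factor (p^2 - 1).

(6p + 1)(p + 1)(p - 1)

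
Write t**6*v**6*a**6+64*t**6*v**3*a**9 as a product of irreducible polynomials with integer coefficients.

a**6*t**6*v**3*(v+4*a)*(v**2-4*v*a+16*a**2)

Every term has a factor of t**6*v**3*a**6; factoring it out leaves v**3+64*a**3.
Recognize a sum of cubes with the parts v and 4*a.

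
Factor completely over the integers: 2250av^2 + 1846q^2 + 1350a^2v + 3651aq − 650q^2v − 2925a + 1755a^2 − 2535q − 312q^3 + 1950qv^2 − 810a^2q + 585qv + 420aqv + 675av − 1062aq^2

Group: 9a(−90aq + 150av + 195a − 78q^2 + 130qv + 169q) + (4q + 15v − 15)(−90aq + 150av + 195a − 78q^2 + 130qv + 169q); both groups contain (−90aq + 150av + 195a − 78q^2 + 130qv + 169q), so (9a + 4q + 15v − 15) is a factor with cofactor −90aq + 150av + 195a − 78q^2 + 130qv + 169q.
The cofactor groups again: −90aq + 150av + 195a − 78q^2 + 130qv + 169q = −6q(15a + 13q) + (10v + 13)(15a + 13q); both groups contain (15a + 13q), giving −(6q − 10v − 13)(15a + 13q).

−(15a + 13q)(6q − 10v − 13)(9a + 4q + 15v − 15)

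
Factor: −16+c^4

(c)⁴ − (2)⁴ = ((c)² − (2)²)((c)² + (2)²); the first factor splits again, the second (c^2+4) is irreducible.

(c+2)·(c−2)·(c^2+4)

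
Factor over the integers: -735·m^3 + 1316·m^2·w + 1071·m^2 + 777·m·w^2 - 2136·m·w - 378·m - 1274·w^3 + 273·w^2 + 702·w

Group: 15·m·(-49·m^2 + 42·m·w + 42·m + 91·w^2 - 78·w) + (-14·w - 9)·(-49·m^2 + 42·m·w + 42·m + 91·w^2 - 78·w); both groups contain (-49·m^2 + 42·m·w + 42·m + 91·w^2 - 78·w), so (15·m - 14·w - 9) is a factor with cofactor -49·m^2 + 42·m·w + 42·m + 91·w^2 - 78·w.
The cofactor groups again: -49·m^2 + 42·m·w + 42·m + 91·w^2 - 78·w = -7·m·(7·m + 7·w - 6) + 13·w·(7·m + 7·w - 6); both groups contain (7·m + 7·w - 6), giving -(7·m - 13·w)·(7·m + 7·w - 6).

-(15·m - 14·w - 9)·(7·m + 7·w - 6)·(7·m - 13·w)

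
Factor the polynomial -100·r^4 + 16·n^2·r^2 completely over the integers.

4·r^2·(2·n + 5·r)·(2·n - 5·r)

Factor out 4·r^2, leaving 4·n^2 - 25·r^2, which is a difference of two squares.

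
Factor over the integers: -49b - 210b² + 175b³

Pull out the common factor 7b, then factor the remaining trinomial.

7b(5b + 1)(5b - 7)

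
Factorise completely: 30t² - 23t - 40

(5t - 8)(6t + 5)

Need a pair with product 30·(-40) = -1200 and sum -23: that's -48 and 25.
Split the middle term: 30t² - 48t + 25t - 40 = 6t(5t - 8) + 5(5t - 8).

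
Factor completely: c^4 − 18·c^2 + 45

(c^2 − 15)·(c^2 − 3)

Substitute u = c^2 to get a quadratic in u, then factor.
c^2 − 3 is irreducible over ℤ (3 is not a perfect square).
c^2 − 15 is irreducible over ℤ (15 is not a perfect square).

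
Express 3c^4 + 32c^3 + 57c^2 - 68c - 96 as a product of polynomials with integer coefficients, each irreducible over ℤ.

By the rational root theorem, c = -1 is a root, so (c + 1) divides it; the quotient is 3c^3 + 29c^2 + 28c - 96.
Next, c = -8 is a root, so (c + 8) divides it; the quotient is 3c^2 + 5c - 12.
The remaining quadratic factors as (c + 3)(3c - 4).

(3c - 4)(c + 1)(c + 3)(c + 8)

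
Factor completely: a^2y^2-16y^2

Pull out the common factor y^2, leaving a^2-16.
Recognize a difference of squares with the parts a and 4.

y^2(a+4)(a-4)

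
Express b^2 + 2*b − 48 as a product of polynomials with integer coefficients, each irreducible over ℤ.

Two integers with product −48 and sum 2 are 8 and −6.

(b + 8)*(b − 6)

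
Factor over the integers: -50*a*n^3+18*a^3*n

Pull out the common factor 2*a*n; 9*a^2-25*n^2 is a difference of squares.

2*a*n*(3*a+5*n)*(3*a-5*n)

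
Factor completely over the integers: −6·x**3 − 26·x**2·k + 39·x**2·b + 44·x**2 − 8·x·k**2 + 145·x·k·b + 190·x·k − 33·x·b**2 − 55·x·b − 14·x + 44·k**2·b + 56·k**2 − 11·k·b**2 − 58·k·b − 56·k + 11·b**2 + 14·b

Group: 3·x·(−2·x**2 − 8·x·k + 13·x·b + 14·x + 44·k·b + 56·k − 11·b**2 − 14·b) + (k − 1)·(−2·x**2 − 8·x·k + 13·x·b + 14·x + 44·k·b + 56·k − 11·b**2 − 14·b); both groups contain (−2·x**2 − 8·x·k + 13·x·b + 14·x + 44·k·b + 56·k − 11·b**2 − 14·b), so (3·x + k − 1) is a factor with cofactor −2·x**2 − 8·x·k + 13·x·b + 14·x + 44·k·b + 56·k − 11·b**2 − 14·b.
The cofactor groups again: −2·x**2 − 8·x·k + 13·x·b + 14·x + 44·k·b + 56·k − 11·b**2 − 14·b = −x·(2·x − 11·b − 14) + (−4·k + b)·(2·x − 11·b − 14); both groups contain (2·x − 11·b − 14), giving −(x + 4·k − b)·(2·x − 11·b − 14).

−(2·x − 11·b − 14)·(x + 4·k − b)·(3·x + k − 1)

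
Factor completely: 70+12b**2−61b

Need a pair with product 12·70 = 840 and sum −61: that's −21 and −40.
Split the middle term: 12b**2−21b − 40b+70 = 3b(4b−7) − 10(4b−7).

(3b−10)(4b−7)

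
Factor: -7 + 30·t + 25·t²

Need a pair with product 25·(-7) = -175 and sum 30: that's 35 and -5.
Split the middle term: 25·t² + 35·t - 5·t - 7 = 5·t·(5·t + 7) - (5·t + 7).

(5·t + 7)·(5·t - 1)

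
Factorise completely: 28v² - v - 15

Need a pair with product 28·(-15) = -420 and sum -1: that's 20 and -21.
Split the middle term: 28v² + 20v - 21v - 15 = 4v(7v + 5) - 3(7v + 5).

(4v - 3)(7v + 5)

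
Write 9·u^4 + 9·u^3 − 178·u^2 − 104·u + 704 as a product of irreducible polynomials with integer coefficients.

(3·u + 8)·(3·u − 11)·(u + 4)·(u − 2)

Among the possible rational roots, u = −8/3 is a root, so (3·u + 8) divides it; the quotient is 3·u^3 − 5·u^2 − 46·u + 88.
Continuing, u = 11/3 is a root, giving the factor (3·u − 11) and quotient u^2 + 2·u − 8.
The remaining quadratic factors as (u − 2)(u + 4).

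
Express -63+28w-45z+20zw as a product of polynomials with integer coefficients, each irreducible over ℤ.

Group as (20zw-45z) + (28w-63) = 5z(4w-9) + 7(4w-9).
Both groups share the factor (4w-9).

(4w-9)(5z+7)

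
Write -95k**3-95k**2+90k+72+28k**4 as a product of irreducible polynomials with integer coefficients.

(4k+3)(7k+6)(k-1)(k-4)

By the rational root theorem, k = 1 is a root, so (k-1) divides it; the quotient is 28k**3-67k**2-162k-72.
Then k = 4 is a root, so (k-4) divides it; the quotient is 28k**2+45k+18.
The remaining quadratic factors as (4k+3)(7k+6).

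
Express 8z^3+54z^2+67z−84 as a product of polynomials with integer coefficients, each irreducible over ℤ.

(2z+7)(4z−3)(z+4)

By the rational root theorem, z = −4 is a root, giving the factor (z+4) and quotient 8z^2+22z−21.
The remaining quadratic factors as (2z+7)(4z−3).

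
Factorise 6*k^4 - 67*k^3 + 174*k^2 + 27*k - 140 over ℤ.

(6*k + 5)*(k - 1)*(k - 4)*(k - 7)

Trying the rational-root candidates, k = 1 is a root, so (k - 1) is a factor; dividing leaves 6*k^3 - 61*k^2 + 113*k + 140.
Continuing, k = 7 is a root, giving the factor (k - 7) and quotient 6*k^2 - 19*k - 20.
The remaining quadratic factors as (k - 4)(6*k + 5).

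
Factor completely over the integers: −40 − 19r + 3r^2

Need a pair with product 3·(−40) = −120 and sum −19: that's −24 and 5.
Split the middle term: 3r^2 − 24r + 5r − 40 = 3r(r − 8) + 5(r − 8).

(3r + 5)(r − 8)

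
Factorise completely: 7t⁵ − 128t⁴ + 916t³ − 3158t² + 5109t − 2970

Trying the rational-root candidates, t = 5 is a root, so (t − 5) is a factor; dividing leaves 7t⁴ − 93t³ + 451t² − 903t + 594.
Continuing, t = 9/7 is a root, giving the factor (7t − 9) and quotient t³ − 12t² + 49t − 66.
Continuing, t = 3 is a root, so (t − 3) is a factor; dividing leaves t² − 9t + 22.
The quadratic t² − 9t + 22 has discriminant −7 < 0 and is irreducible over ℤ.

(7t − 9)(t − 3)(t − 5)(t² − 9t + 22)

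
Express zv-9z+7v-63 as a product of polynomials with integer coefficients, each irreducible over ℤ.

Group as (zv-9z) + (7v-63) = z(v-9) + 7(v-9).
Both groups share the factor (v-9).

(v-9)(z+7)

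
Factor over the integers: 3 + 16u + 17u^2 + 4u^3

Testing divisors of the constant over divisors of the leading coefficient, u = -1/4 is a root, so (4u + 1) is a factor; dividing leaves u^2 + 4u + 3.
The remaining quadratic factors as (u + 3)(u + 1).

(4u + 1)(u + 1)(u + 3)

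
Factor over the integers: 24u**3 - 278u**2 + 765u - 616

(4u - 7)(6u - 11)(u - 8)

Trying the rational-root candidates, u = 11/6 is a root, so (6u - 11) divides it; the quotient is 4u**2 - 39u + 56.
The remaining quadratic factors as (4u - 7)(u - 8).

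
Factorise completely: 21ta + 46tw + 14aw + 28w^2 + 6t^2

(3t + 2w)(2t + 7a + 14w)

Group: 3t(2t + 7a + 14w) + 2w(2t + 7a + 14w); both groups contain (2t + 7a + 14w).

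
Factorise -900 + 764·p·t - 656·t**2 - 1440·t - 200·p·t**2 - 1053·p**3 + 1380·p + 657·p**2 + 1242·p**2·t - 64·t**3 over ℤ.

Group: 9·p·(-117·p**2 + 86·p·t - 5·p + 16·t**2 + 140·t + 150) + (-4·t - 6)·(-117·p**2 + 86·p·t - 5·p + 16·t**2 + 140·t + 150); both groups contain (-117·p**2 + 86·p·t - 5·p + 16·t**2 + 140·t + 150), so (9·p - 4·t - 6) is a factor with cofactor -117·p**2 + 86·p·t - 5·p + 16·t**2 + 140·t + 150.
The cofactor groups again: -117·p**2 + 86·p·t - 5·p + 16·t**2 + 140·t + 150 = -13·p·(9·p - 8·t - 10) + (-2·t - 15)·(9·p - 8·t - 10); both groups contain (9·p - 8·t - 10), giving -(13·p + 2·t + 15)·(9·p - 8·t - 10).

-(13·p + 2·t + 15)·(9·p - 4·t - 6)·(9·p - 8·t - 10)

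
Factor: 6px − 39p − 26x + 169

Group as (6px − 39p) + (−26x + 169) = 3p(2x − 13) − 13(2x − 13).
Both groups share the factor (2x − 13).

(2x − 13)(3p − 13)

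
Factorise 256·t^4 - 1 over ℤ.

(4·t + 1)·(4·t - 1)·(16·t^2 + 1)

(4·t)⁴ − (1)⁴ = ((4·t)² − (1)²)((4·t)² + (1)²); the first factor splits again, the second (16·t^2 + 1) is irreducible.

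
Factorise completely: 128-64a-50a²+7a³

By the rational root theorem, a = 8/7 is a root, so (7a-8) divides it; the quotient is a²-6a-16.
The remaining quadratic factors as (a+2)(a-8).

(7a-8)(a+2)(a-8)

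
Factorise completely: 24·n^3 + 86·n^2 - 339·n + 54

(4·n - 9)·(6·n - 1)·(n + 6)

By the rational root theorem, n = 1/6 is a root, giving the factor (6·n - 1) and quotient 4·n^2 + 15·n - 54.
The remaining quadratic factors as (4·n - 9)(n + 6).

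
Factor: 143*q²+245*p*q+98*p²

Group: 14*p*(7*p+11*q) + 13*q*(7*p+11*q); both groups contain (7*p+11*q).

(14*p+13*q)*(7*p+11*q)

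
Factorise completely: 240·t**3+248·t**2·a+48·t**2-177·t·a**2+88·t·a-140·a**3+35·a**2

Group: 12·t·(20·t**2+9·t·a+4·t-20·a**2+5·a) + 7·a·(20·t**2+9·t·a+4·t-20·a**2+5·a); both groups contain (20·t**2+9·t·a+4·t-20·a**2+5·a), so (12·t+7·a) is a factor with cofactor 20·t**2+9·t·a+4·t-20·a**2+5·a.
The cofactor groups again: 20·t**2+9·t·a+4·t-20·a**2+5·a = 5·t·(4·t+5·a) + (-4·a+1)·(4·t+5·a); both groups contain (4·t+5·a), giving (5·t-4·a+1)·(4·t+5·a).

(5·t-4·a+1)·(4·t+5·a)·(12·t+7·a)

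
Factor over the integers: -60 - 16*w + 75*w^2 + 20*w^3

(4*w + 15)*(5*w^2 - 4)

Group as (20*w^3 - 16*w) + (75*w^2 - 60) = 4*w*(5*w^2 - 4) + 15*(5*w^2 - 4).
Both groups share the factor (5*w^2 - 4).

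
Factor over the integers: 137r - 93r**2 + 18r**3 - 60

Testing divisors of the constant over divisors of the leading coefficient, r = 4/3 is a root, so (3r - 4) is a factor; dividing leaves 6r**2 - 23r + 15.
The remaining quadratic factors as (6r - 5)(r - 3).

(3r - 4)(6r - 5)(r - 3)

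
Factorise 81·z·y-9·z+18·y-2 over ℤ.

Group as (81·z·y-9·z) + (18·y-2) = 9·z·(9·y-1) + 2·(9·y-1).
Both groups share the factor (9·y-1).

(9·y-1)·(9·z+2)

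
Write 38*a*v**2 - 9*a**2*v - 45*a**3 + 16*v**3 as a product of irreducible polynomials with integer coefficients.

Group: 15*a*(-3*a**2 + a*v + 2*v**2) + 8*v*(-3*a**2 + a*v + 2*v**2); both groups contain (-3*a**2 + a*v + 2*v**2), so (15*a + 8*v) is a factor with cofactor -3*a**2 + a*v + 2*v**2.
The cofactor groups again: -3*a**2 + a*v + 2*v**2 = -3*a*(a - v) - 2*v*(a - v); both groups contain (a - v), giving -(3*a + 2*v)*(a - v).

-(15*a + 8*v)*(3*a + 2*v)*(a - v)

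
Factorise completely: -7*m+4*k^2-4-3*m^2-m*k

-(m-k+1)*(3*m+4*k+4)

Group: -m*(3*m+4*k+4) + (k-1)*(3*m+4*k+4); both groups contain (3*m+4*k+4).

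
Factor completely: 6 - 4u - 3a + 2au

Group as (2au - 3a) + (-4u + 6) = a(2u - 3) - 2(2u - 3).
Both groups share the factor (2u - 3).

(2u - 3)(a - 2)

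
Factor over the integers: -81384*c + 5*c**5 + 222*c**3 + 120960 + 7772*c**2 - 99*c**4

(5*c - 9)*(c + 10)*(c - 14)*(c**2 - 14*c + 96)

Testing divisors of the constant over divisors of the leading coefficient, c = -10 is a root, so (c + 10) divides it; the quotient is 5*c**4 - 149*c**3 + 1712*c**2 - 9348*c + 12096.
Then c = 9/5 is a root, so (5*c - 9) divides it; the quotient is c**3 - 28*c**2 + 292*c - 1344.
Next, c = 14 is a root, giving the factor (c - 14) and quotient c**2 - 14*c + 96.
The quadratic c**2 - 14*c + 96 has discriminant -188 < 0 and is irreducible over ℤ.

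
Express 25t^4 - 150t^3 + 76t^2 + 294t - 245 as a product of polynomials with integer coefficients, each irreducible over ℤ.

Trying the rational-root candidates, t = 1 is a root, so (t - 1) divides it; the quotient is 25t^3 - 125t^2 - 49t + 245.
Continuing, t = 5 is a root, so (t - 5) is a factor; dividing leaves 25t^2 - 49.
The remaining quadratic factors as (5t + 7)(5t - 7).

(5t + 7)(5t - 7)(t - 1)(t - 5)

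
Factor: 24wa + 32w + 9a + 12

(3a + 4)(8w + 3)

Group as (24wa + 32w) + (9a + 12) = 8w(3a + 4) + 3(3a + 4).
Both groups share the factor (3a + 4).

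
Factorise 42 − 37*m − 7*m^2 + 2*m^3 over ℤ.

Among the possible rational roots, m = 6 is a root, giving the factor (m − 6) and quotient 2*m^2 + 5*m − 7.
The remaining quadratic factors as (2*m + 7)(m − 1).

(2*m + 7)*(m − 1)*(m − 6)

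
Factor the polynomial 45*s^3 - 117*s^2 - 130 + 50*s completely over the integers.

(5*s - 13)*(9*s^2 + 10)

Group as (45*s^3 + 50*s) + (-117*s^2 - 130) = 5*s*(9*s^2 + 10) - 13*(9*s^2 + 10).
Both groups share the factor (9*s^2 + 10).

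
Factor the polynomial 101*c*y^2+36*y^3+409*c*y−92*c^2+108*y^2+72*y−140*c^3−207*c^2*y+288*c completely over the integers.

Group: 4*c*(−35*c^2−43*c*y−23*c+36*y^2+108*y+72) + y*(−35*c^2−43*c*y−23*c+36*y^2+108*y+72); both groups contain (−35*c^2−43*c*y−23*c+36*y^2+108*y+72), so (4*c+y) is a factor with cofactor −35*c^2−43*c*y−23*c+36*y^2+108*y+72.
The cofactor groups again: −35*c^2−43*c*y−23*c+36*y^2+108*y+72 = −5*c*(7*c−4*y−8) + (−9*y−9)*(7*c−4*y−8); both groups contain (7*c−4*y−8), giving −(5*c+9*y+9)*(7*c−4*y−8).

−(4*c+y)*(5*c+9*y+9)*(7*c−4*y−8)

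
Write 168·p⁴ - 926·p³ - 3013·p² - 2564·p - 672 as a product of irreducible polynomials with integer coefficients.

(4·p + 3)·(6·p + 7)·(7·p + 4)·(p - 8)

Testing divisors of the constant over divisors of the leading coefficient, p = -3/4 is a root, giving the factor (4·p + 3) and quotient 42·p³ - 263·p² - 556·p - 224.
Continuing, p = 8 is a root, giving the factor (p - 8) and quotient 42·p² + 73·p + 28.
The remaining quadratic factors as (6·p + 7)(7·p + 4).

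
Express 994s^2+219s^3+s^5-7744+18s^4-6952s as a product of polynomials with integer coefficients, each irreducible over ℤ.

(s+1)(s+11)(s-4)(s^2+10s+176)

By the rational root theorem, s = 4 is a root, so (s-4) is a factor; dividing leaves s^4+22s^3+307s^2+2222s+1936.
Next, s = -11 is a root, so (s+11) divides it; the quotient is s^3+11s^2+186s+176.
Then s = -1 is a root, so (s+1) divides it; the quotient is s^2+10s+176.
The quadratic s^2+10s+176 has discriminant -604 < 0 and is irreducible over ℤ.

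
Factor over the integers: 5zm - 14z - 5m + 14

Group as (5zm - 14z) + (-5m + 14) = z(5m - 14) - (5m - 14).
Both groups share the factor (5m - 14).

(5m - 14)(z - 1)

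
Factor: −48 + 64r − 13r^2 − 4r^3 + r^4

(r + 4)(r − 1)(r − 3)(r − 4)

Testing divisors of the constant over divisors of the leading coefficient, r = 3 is a root, giving the factor (r − 3) and quotient r^3 − r^2 − 16r + 16.
Next, r = 1 is a root, so (r − 1) is a factor; dividing leaves r^2 − 16.
The remaining quadratic factors as (r + 4)(r − 4).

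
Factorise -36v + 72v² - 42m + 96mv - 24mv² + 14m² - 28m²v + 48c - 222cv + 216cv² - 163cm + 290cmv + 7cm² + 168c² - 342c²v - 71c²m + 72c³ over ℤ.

Group: c(72c² - 71cm - 54cv + 24c + 7m² + 6mv - 21m - 18v) + (-4v + 2)(72c² - 71cm - 54cv + 24c + 7m² + 6mv - 21m - 18v); both groups contain (72c² - 71cm - 54cv + 24c + 7m² + 6mv - 21m - 18v), so (c - 4v + 2) is a factor with cofactor 72c² - 71cm - 54cv + 24c + 7m² + 6mv - 21m - 18v.
The cofactor groups again: 72c² - 71cm - 54cv + 24c + 7m² + 6mv - 21m - 18v = 9c(8c - 7m - 6v) + (-m + 3)(8c - 7m - 6v); both groups contain (8c - 7m - 6v), giving (9c - m + 3)(8c - 7m - 6v).

(8c - 7m - 6v)(9c - m + 3)(c - 4v + 2)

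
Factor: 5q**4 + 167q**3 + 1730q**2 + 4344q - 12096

(5q - 8)(q + 12)(q + 14)(q + 9)

Testing divisors of the constant over divisors of the leading coefficient, q = 8/5 is a root, so (5q - 8) divides it; the quotient is q**3 + 35q**2 + 402q + 1512.
Continuing, q = -14 is a root, so (q + 14) is a factor; dividing leaves q**2 + 21q + 108.
The remaining quadratic factors as (q + 9)(q + 12).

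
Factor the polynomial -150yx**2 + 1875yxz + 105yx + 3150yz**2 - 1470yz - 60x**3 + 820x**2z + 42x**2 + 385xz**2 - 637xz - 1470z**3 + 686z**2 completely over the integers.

Group: 10x(-15yx + 210yz - 6x**2 + 91xz - 98z**2) + (15z - 7)(-15yx + 210yz - 6x**2 + 91xz - 98z**2); both groups contain (-15yx + 210yz - 6x**2 + 91xz - 98z**2), so (10x + 15z - 7) is a factor with cofactor -15yx + 210yz - 6x**2 + 91xz - 98z**2.
The cofactor groups again: -15yx + 210yz - 6x**2 + 91xz - 98z**2 = -15y(x - 14z) + (-6x + 7z)(x - 14z); both groups contain (x - 14z), giving -(15y + 6x - 7z)(x - 14z).

-(10x + 15z - 7)(15y + 6x - 7z)(x - 14z)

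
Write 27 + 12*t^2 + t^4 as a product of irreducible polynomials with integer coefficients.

(t^2 + 3)*(t^2 + 9)

Substitute u = t^2 to get a quadratic in u, then factor.
t^2 + 9 is irreducible over ℤ (sum of squares).
t^2 + 3 is irreducible over ℤ (always positive, so no real roots).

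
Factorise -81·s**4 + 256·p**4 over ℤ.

Write as (16·p**2)² − (9·s**2)², then factor 16·p**2 - 9·s**2 once more.

(4·p + 3·s)·(4·p - 3·s)·(16·p**2 + 9·s**2)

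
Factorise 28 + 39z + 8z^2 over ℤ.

Need a pair with product 8·28 = 224 and sum 39: that's 7 and 32.
Split the middle term: 8z^2 + 7z + 32z + 28 = z(8z + 7) + 4(8z + 7).

(8z + 7)(z + 4)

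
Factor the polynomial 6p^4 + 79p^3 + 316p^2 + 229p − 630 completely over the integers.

Trying the rational-root candidates, p = −14/3 is a root, so (3p + 14) divides it; the quotient is 2p^3 + 17p^2 + 26p − 45.
Continuing, p = −5 is a root, so (p + 5) is a factor; dividing leaves 2p^2 + 7p − 9.
The remaining quadratic factors as (p − 1)(2p + 9).

(2p + 9)(3p + 14)(p + 5)(p − 1)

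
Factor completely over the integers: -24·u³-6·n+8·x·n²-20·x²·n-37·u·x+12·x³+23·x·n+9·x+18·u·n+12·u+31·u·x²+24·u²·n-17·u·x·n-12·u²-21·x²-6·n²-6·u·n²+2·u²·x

Group: 4·u·(-6·u²+5·u·x+3·u·n-3·u+4·x²-4·x·n-7·x+3·n+3) + (3·x-2·n)·(-6·u²+5·u·x+3·u·n-3·u+4·x²-4·x·n-7·x+3·n+3); both groups contain (-6·u²+5·u·x+3·u·n-3·u+4·x²-4·x·n-7·x+3·n+3), so (4·u+3·x-2·n) is a factor with cofactor -6·u²+5·u·x+3·u·n-3·u+4·x²-4·x·n-7·x+3·n+3.
The cofactor groups again: -6·u²+5·u·x+3·u·n-3·u+4·x²-4·x·n-7·x+3·n+3 = -2·u·(3·u-4·x+3) + (-x+n+1)·(3·u-4·x+3); both groups contain (3·u-4·x+3), giving -(2·u+x-n-1)·(3·u-4·x+3).

-(4·u+3·x-2·n)·(2·u+x-n-1)·(3·u-4·x+3)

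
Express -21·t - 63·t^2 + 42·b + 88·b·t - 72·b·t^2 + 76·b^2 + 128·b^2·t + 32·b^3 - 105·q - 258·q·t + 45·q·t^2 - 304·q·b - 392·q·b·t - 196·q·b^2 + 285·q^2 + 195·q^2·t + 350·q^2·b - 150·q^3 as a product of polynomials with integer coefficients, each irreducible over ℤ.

Group: 5·q·(-30·q^2 + 58·q·b + 45·q·t + 57·q - 16·b^2 - 72·b·t - 38·b - 63·t - 21) + (-2·b + t)·(-30·q^2 + 58·q·b + 45·q·t + 57·q - 16·b^2 - 72·b·t - 38·b - 63·t - 21); both groups contain (-30·q^2 + 58·q·b + 45·q·t + 57·q - 16·b^2 - 72·b·t - 38·b - 63·t - 21), so (5·q - 2·b + t) is a factor with cofactor -30·q^2 + 58·q·b + 45·q·t + 57·q - 16·b^2 - 72·b·t - 38·b - 63·t - 21.
The cofactor groups again: -30·q^2 + 58·q·b + 45·q·t + 57·q - 16·b^2 - 72·b·t - 38·b - 63·t - 21 = -5·q·(6·q - 2·b - 9·t - 3) + (8·b + 7)·(6·q - 2·b - 9·t - 3); both groups contain (6·q - 2·b - 9·t - 3), giving -(5·q - 8·b - 7)·(6·q - 2·b - 9·t - 3).

-(5·q - 2·b + t)·(6·q - 2·b - 9·t - 3)·(5·q - 8·b - 7)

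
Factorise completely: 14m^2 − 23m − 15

(2m + 1)(7m − 15)

Need a pair with product 14·(−15) = −210 and sum −23: that's −30 and 7.
Split the middle term: 14m^2 − 30m + 7m − 15 = 2m(7m − 15) + (7m − 15).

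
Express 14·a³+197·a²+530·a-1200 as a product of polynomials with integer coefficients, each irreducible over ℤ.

(2·a+15)·(7·a-10)·(a+8)

Trying the rational-root candidates, a = 10/7 is a root, so (7·a-10) divides it; the quotient is 2·a²+31·a+120.
The remaining quadratic factors as (2·a+15)(a+8).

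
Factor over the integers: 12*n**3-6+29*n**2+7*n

(3*n-1)*(4*n+3)*(n+2)

Testing divisors of the constant over divisors of the leading coefficient, n = 1/3 is a root, giving the factor (3*n-1) and quotient 4*n**2+11*n+6.
The remaining quadratic factors as (4*n+3)(n+2).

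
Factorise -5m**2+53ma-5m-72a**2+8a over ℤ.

Group: -5m(m-9a+1) + 8a(m-9a+1); both groups contain (m-9a+1).

-(5m-8a)(m-9a+1)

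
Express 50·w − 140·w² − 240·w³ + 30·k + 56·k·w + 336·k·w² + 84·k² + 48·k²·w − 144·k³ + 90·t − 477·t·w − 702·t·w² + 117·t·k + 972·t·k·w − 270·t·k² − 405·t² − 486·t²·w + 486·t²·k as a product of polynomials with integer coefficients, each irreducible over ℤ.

(9·t − 8·k + 8·w − 2)·(9·t + 3·k + 5·w)·(6·k − 6·w − 5)

Group: 9·t·(54·t·k − 54·t·w − 45·t + 18·k² + 12·k·w − 15·k − 30·w² − 25·w) + (−8·k + 8·w − 2)·(54·t·k − 54·t·w − 45·t + 18·k² + 12·k·w − 15·k − 30·w² − 25·w); both groups contain (54·t·k − 54·t·w − 45·t + 18·k² + 12·k·w − 15·k − 30·w² − 25·w), so (9·t − 8·k + 8·w − 2) is a factor with cofactor 54·t·k − 54·t·w − 45·t + 18·k² + 12·k·w − 15·k − 30·w² − 25·w.
The cofactor groups again: 54·t·k − 54·t·w − 45·t + 18·k² + 12·k·w − 15·k − 30·w² − 25·w = 9·t·(6·k − 6·w − 5) + (3·k + 5·w)·(6·k − 6·w − 5); both groups contain (6·k − 6·w − 5), giving (9·t + 3·k + 5·w)·(6·k − 6·w − 5).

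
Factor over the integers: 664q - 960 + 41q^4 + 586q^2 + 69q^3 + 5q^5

(5q - 4)(q + 2)(q + 8)(q^2 - q + 15)

Trying the rational-root candidates, q = 4/5 is a root, giving the factor (5q - 4) and quotient q^4 + 9q^3 + 21q^2 + 134q + 240.
Next, q = -8 is a root, giving the factor (q + 8) and quotient q^3 + q^2 + 13q + 30.
Next, q = -2 is a root, giving the factor (q + 2) and quotient q^2 - q + 15.
The quadratic q^2 - q + 15 has discriminant -59 < 0 and is irreducible over ℤ.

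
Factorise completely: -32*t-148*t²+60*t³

4*t*(3*t-8)*(5*t+1)

Pull out the common factor 4*t, then factor the remaining trinomial.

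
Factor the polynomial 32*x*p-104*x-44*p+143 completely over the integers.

Group as (32*x*p-104*x) + (-44*p+143) = 8*x*(4*p-13) - 11*(4*p-13).
Both groups share the factor (4*p-13).

(4*p-13)*(8*x-11)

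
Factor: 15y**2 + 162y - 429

Pull out the common factor 3, then factor the remaining trinomial.

3(5y - 11)(y + 13)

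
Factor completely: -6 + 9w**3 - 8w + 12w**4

Group as (12w**4 - 8w) + (9w**3 - 6) = 4w(3w**3 - 2) + 3(3w**3 - 2).
Both groups share the factor (3w**3 - 2).

(4w + 3)(3w**3 - 2)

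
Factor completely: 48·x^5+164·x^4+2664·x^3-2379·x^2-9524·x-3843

Among the possible rational roots, x = -1/2 is a root, so (2·x+1) is a factor; dividing leaves 24·x^4+70·x^3+1297·x^2-1838·x-3843.
Then x = 9/4 is a root, so (4·x-9) divides it; the quotient is 6·x^3+31·x^2+394·x+427.
Next, x = -7/6 is a root, so (6·x+7) divides it; the quotient is x^2+4·x+61.
The quadratic x^2+4·x+61 has discriminant -228 < 0 and is irreducible over ℤ.

(2·x+1)·(4·x-9)·(6·x+7)·(x^2+4·x+61)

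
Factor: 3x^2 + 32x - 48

Need a pair with product 3·(-48) = -144 and sum 32: that's -4 and 36.
Split the middle term: 3x^2 - 4x + 36x - 48 = x(3x - 4) + 12(3x - 4).

(3x - 4)(x + 12)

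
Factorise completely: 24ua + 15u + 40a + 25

Group as (24ua + 15u) + (40a + 25) = 3u(8a + 5) + 5(8a + 5).
Both groups share the factor (8a + 5).

(3u + 5)(8a + 5)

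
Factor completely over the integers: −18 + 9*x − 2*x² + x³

(x − 2)*(x² + 9)

Group as (x³ + 9*x) + (−2*x² − 18) = x*(x² + 9) − 2*(x² + 9).
Both groups share the factor (x² + 9).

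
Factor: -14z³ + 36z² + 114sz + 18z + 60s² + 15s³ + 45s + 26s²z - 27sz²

(3s + 7z + 3)(5s + 2z)(s - z + 3)

Group: 3s(5s² - 3sz + 15s - 2z² + 6z) + (7z + 3)(5s² - 3sz + 15s - 2z² + 6z); both groups contain (5s² - 3sz + 15s - 2z² + 6z), so (3s + 7z + 3) is a factor with cofactor 5s² - 3sz + 15s - 2z² + 6z.
The cofactor groups again: 5s² - 3sz + 15s - 2z² + 6z = 5s(s - z + 3) + 2z(s - z + 3); both groups contain (s - z + 3), giving (5s + 2z)(s - z + 3).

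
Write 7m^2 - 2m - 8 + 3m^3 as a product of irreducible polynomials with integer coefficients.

(3m + 4)(m + 2)(m - 1)

Trying the rational-root candidates, m = -4/3 is a root, so (3m + 4) is a factor; dividing leaves m^2 + m - 2.
The remaining quadratic factors as (m - 1)(m + 2).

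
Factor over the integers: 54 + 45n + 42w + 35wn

Group as (35wn + 42w) + (45n + 54) = 7w(5n + 6) + 9(5n + 6).
Both groups share the factor (5n + 6).

(5n + 6)(7w + 9)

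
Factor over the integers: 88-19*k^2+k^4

(k^2-11)*(k^2-8)

Substitute u = k^2 to get a quadratic in u, then factor.
k^2-11 is irreducible over ℤ (11 is not a perfect square).
k^2-8 is irreducible over ℤ (8 is not a perfect square).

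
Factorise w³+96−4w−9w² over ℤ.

Testing divisors of the constant over divisors of the leading coefficient, w = 4 is a root, giving the factor (w−4) and quotient w²−5w−24.
The remaining quadratic factors as (w−8)(w+3).

(w+3)(w−4)(w−8)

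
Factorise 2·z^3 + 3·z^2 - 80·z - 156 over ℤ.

(2·z - 13)·(z + 2)·(z + 6)

Among the possible rational roots, z = -6 is a root, so (z + 6) divides it; the quotient is 2·z^2 - 9·z - 26.
The remaining quadratic factors as (z + 2)(2·z - 13).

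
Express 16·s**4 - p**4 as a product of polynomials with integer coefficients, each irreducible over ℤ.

Write as (4·s**2)² − (p**2)², then factor 4·s**2 - p**2 once more.

(2·s - p)·(2·s + p)·(4·s**2 + p**2)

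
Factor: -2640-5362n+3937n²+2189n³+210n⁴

(2n+15)(3n+11)(5n+2)(7n-8)

Among the possible rational roots, n = -11/3 is a root, giving the factor (3n+11) and quotient 70n³+473n²-422n-240.
Continuing, n = 8/7 is a root, so (7n-8) divides it; the quotient is 10n²+79n+30.
The remaining quadratic factors as (5n+2)(2n+15).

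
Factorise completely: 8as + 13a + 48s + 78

(8s + 13)(a + 6)

Group as (8as + 13a) + (48s + 78) = a(8s + 13) + 6(8s + 13).
Both groups share the factor (8s + 13).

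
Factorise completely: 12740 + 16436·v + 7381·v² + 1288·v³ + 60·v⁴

(2·v + 5)·(5·v + 14)·(6·v + 13)·(v + 14)

Testing divisors of the constant over divisors of the leading coefficient, v = -14 is a root, so (v + 14) divides it; the quotient is 60·v³ + 448·v² + 1109·v + 910.
Then v = -14/5 is a root, giving the factor (5·v + 14) and quotient 12·v² + 56·v + 65.
The remaining quadratic factors as (6·v + 13)(2·v + 5).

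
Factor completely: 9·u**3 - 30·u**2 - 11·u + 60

Among the possible rational roots, u = -4/3 is a root, so (3·u + 4) is a factor; dividing leaves 3·u**2 - 14·u + 15.
The remaining quadratic factors as (u - 3)(3·u - 5).

(3·u + 4)·(3·u - 5)·(u - 3)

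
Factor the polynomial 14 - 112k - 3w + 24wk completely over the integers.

(3w - 14)(8k - 1)

Group as (24wk - 3w) + (-112k + 14) = 3w(8k - 1) - 14(8k - 1).
Both groups share the factor (8k - 1).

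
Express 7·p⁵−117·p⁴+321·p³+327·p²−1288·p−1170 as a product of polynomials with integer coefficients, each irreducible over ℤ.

(7·p+9)·(p+1)·(p−13)·(p²−6·p+10)

Trying the rational-root candidates, p = −9/7 is a root, so (7·p+9) divides it; the quotient is p⁴−18·p³+69·p²−42·p−130.
Next, p = 13 is a root, so (p−13) divides it; the quotient is p³−5·p²+4·p+10.
Then p = −1 is a root, so (p+1) divides it; the quotient is p²−6·p+10.
The quadratic p²−6·p+10 has discriminant −4 < 0 and is irreducible over ℤ.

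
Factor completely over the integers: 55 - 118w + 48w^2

Need a pair with product 48·55 = 2640 and sum -118: that's -30 and -88.
Split the middle term: 48w^2 - 30w - 88w + 55 = 6w(8w - 5) - 11(8w - 5).

(6w - 11)(8w - 5)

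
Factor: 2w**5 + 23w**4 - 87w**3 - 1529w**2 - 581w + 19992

(2w - 7)(w + 8)(w - 7)(w**2 + 14w + 51)

Trying the rational-root candidates, w = -8 is a root, so (w + 8) is a factor; dividing leaves 2w**4 + 7w**3 - 143w**2 - 385w + 2499.
Continuing, w = 7 is a root, so (w - 7) is a factor; dividing leaves 2w**3 + 21w**2 + 4w - 357.
Then w = 7/2 is a root, so (2w - 7) is a factor; dividing leaves w**2 + 14w + 51.
The quadratic w**2 + 14w + 51 has discriminant -8 < 0 and is irreducible over ℤ.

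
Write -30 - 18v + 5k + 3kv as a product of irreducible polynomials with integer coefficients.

(3v + 5)(k - 6)

Group as (3kv + 5k) + (-18v - 30) = k(3v + 5) - 6(3v + 5).
Both groups share the factor (3v + 5).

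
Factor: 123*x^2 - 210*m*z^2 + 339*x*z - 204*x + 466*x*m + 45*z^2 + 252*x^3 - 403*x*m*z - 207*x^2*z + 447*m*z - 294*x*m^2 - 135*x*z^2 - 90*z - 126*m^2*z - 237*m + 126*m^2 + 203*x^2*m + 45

(4*x - 3*m - 5*z + 5)*(9*x + 14*m - 3)*(7*x + 3*z - 3)

Group: 4*x*(63*x^2 + 98*x*m + 27*x*z - 48*x + 42*m*z - 42*m - 9*z + 9) + (-3*m - 5*z + 5)*(63*x^2 + 98*x*m + 27*x*z - 48*x + 42*m*z - 42*m - 9*z + 9); both groups contain (63*x^2 + 98*x*m + 27*x*z - 48*x + 42*m*z - 42*m - 9*z + 9), so (4*x - 3*m - 5*z + 5) is a factor with cofactor 63*x^2 + 98*x*m + 27*x*z - 48*x + 42*m*z - 42*m - 9*z + 9.
The cofactor groups again: 63*x^2 + 98*x*m + 27*x*z - 48*x + 42*m*z - 42*m - 9*z + 9 = 9*x*(7*x + 3*z - 3) + (14*m - 3)*(7*x + 3*z - 3); both groups contain (7*x + 3*z - 3), giving (9*x + 14*m - 3)*(7*x + 3*z - 3).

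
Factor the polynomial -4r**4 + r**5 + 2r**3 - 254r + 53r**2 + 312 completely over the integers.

Among the possible rational roots, r = -4 is a root, so (r + 4) is a factor; dividing leaves r**4 - 8r**3 + 34r**2 - 83r + 78.
Next, r = 2 is a root, giving the factor (r - 2) and quotient r**3 - 6r**2 + 22r - 39.
Next, r = 3 is a root, so (r - 3) divides it; the quotient is r**2 - 3r + 13.
The quadratic r**2 - 3r + 13 has discriminant -43 < 0 and is irreducible over ℤ.

(r + 4)(r - 2)(r - 3)(r**2 - 3r + 13)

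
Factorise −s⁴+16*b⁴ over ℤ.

Difference of squares twice: with A = 2*b and B = s, A⁴ − B⁴ = (A² − B²)(A² + B²), and A² − B² factors again.

(2*b+s)*(2*b−s)*(4*b²+s²)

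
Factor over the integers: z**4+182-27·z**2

(z**2-13)·(z**2-14)

Substitute u = z**2 to get a quadratic in u, then factor.
z**2-13 is irreducible over ℤ (13 is not a perfect square).
z**2-14 is irreducible over ℤ (14 is not a perfect square).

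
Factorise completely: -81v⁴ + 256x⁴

(4x - 3v)(4x + 3v)(16x² + 9v²)

Difference of squares twice: with A = 4x and B = 3v, A⁴ − B⁴ = (A² − B²)(A² + B²), and A² − B² factors again.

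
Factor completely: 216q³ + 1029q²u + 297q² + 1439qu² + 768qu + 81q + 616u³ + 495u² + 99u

Group: 8q(27q² + 105qu + 27q + 88u² + 33u) + (7u + 3)(27q² + 105qu + 27q + 88u² + 33u); both groups contain (27q² + 105qu + 27q + 88u² + 33u), so (8q + 7u + 3) is a factor with cofactor 27q² + 105qu + 27q + 88u² + 33u.
The cofactor groups again: 27q² + 105qu + 27q + 88u² + 33u = 9q(3q + 8u + 3) + 11u(3q + 8u + 3); both groups contain (3q + 8u + 3), giving (9q + 11u)(3q + 8u + 3).

(3q + 8u + 3)(8q + 7u + 3)(9q + 11u)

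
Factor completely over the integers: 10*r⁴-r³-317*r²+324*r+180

(2*r-3)*(5*r+2)*(r+6)*(r-5)

Among the possible rational roots, r = 5 is a root, so (r-5) is a factor; dividing leaves 10*r³+49*r²-72*r-36.
Next, r = -6 is a root, so (r+6) is a factor; dividing leaves 10*r²-11*r-6.
The remaining quadratic factors as (5*r+2)(2*r-3).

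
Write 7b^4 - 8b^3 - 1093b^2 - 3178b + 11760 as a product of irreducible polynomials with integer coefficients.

(7b - 15)(b + 7)(b + 8)(b - 14)

Trying the rational-root candidates, b = -7 is a root, so (b + 7) is a factor; dividing leaves 7b^3 - 57b^2 - 694b + 1680.
Next, b = 15/7 is a root, giving the factor (7b - 15) and quotient b^2 - 6b - 112.
The remaining quadratic factors as (b - 14)(b + 8).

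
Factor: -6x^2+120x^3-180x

6x(4x-5)(5x+6)

Pull out the common factor 6x, then factor the remaining trinomial.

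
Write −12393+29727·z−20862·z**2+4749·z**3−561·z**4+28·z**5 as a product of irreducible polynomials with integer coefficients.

By the rational root theorem, z = 3/4 is a root, so (4·z−3) divides it; the quotient is 7·z**4−135·z**3+1086·z**2−4401·z+4131.
Then z = 9 is a root, so (z−9) divides it; the quotient is 7·z**3−72·z**2+438·z−459.
Continuing, z = 9/7 is a root, so (7·z−9) divides it; the quotient is z**2−9·z+51.
The quadratic z**2−9·z+51 has discriminant −123 < 0 and is irreducible over ℤ.

(4·z−3)·(7·z−9)·(z−9)·(z**2−9·z+51)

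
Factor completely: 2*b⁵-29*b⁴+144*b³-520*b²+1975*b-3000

(2*b-5)*(b-5)*(b-8)*(b²+b+15)

Among the possible rational roots, b = 8 is a root, giving the factor (b-8) and quotient 2*b⁴-13*b³+40*b²-200*b+375.
Continuing, b = 5 is a root, so (b-5) is a factor; dividing leaves 2*b³-3*b²+25*b-75.
Then b = 5/2 is a root, so (2*b-5) is a factor; dividing leaves b²+b+15.
The quadratic b²+b+15 has discriminant -59 < 0 and is irreducible over ℤ.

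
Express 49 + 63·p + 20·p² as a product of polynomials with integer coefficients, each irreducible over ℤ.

Need a pair with product 20·49 = 980 and sum 63: that's 35 and 28.
Split the middle term: 20·p² + 35·p + 28·p + 49 = 5·p·(4·p + 7) + 7·(4·p + 7).

(4·p + 7)·(5·p + 7)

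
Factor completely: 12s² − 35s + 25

Need a pair with product 12·25 = 300 and sum −35: that's −15 and −20.
Split the middle term: 12s² − 15s − 20s + 25 = 3s(4s − 5) − 5(4s − 5).

(3s − 5)(4s − 5)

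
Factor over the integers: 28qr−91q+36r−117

(4r−13)(7q+9)

Group as (28qr−91q) + (36r−117) = 7q(4r−13) + 9(4r−13).
Both groups share the factor (4r−13).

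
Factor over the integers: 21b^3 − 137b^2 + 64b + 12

Trying the rational-root candidates, b = 2/3 is a root, so (3b − 2) is a factor; dividing leaves 7b^2 − 41b − 6.
The remaining quadratic factors as (7b + 1)(b − 6).

(3b − 2)(7b + 1)(b − 6)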